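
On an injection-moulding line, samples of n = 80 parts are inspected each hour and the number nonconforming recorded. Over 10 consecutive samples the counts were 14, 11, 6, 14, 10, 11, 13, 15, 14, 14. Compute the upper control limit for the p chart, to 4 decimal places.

p̄ = Σdᵢ / (k·n) = 122 / (10 × 80) = 0.15250
UCL = p̄ + 3·√(p̄(1−p̄)/n) = 0.15250 + 3 × √(0.15250×0.84750/80) = 0.15250 + 3 × 0.04019 = 0.27308

0.2731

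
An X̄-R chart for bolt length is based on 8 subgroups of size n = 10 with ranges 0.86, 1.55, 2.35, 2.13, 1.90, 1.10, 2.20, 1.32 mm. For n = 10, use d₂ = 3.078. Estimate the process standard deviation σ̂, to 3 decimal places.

0.545

R̄ = (0.86 + 1.55 + 2.35 + 2.13 + 1.90 + 1.10 + 2.20 + 1.32) / 8 = 1.6763
σ̂ = R̄ / d₂ = 1.6763 / 3.078 = 0.5446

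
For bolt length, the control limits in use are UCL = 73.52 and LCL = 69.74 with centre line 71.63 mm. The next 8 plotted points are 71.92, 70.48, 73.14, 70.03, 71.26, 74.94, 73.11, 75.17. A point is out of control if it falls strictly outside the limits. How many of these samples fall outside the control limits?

Compare each point to [69.74, 73.52]: sample 6 = 74.94 > UCL; sample 8 = 75.17 > UCL.

2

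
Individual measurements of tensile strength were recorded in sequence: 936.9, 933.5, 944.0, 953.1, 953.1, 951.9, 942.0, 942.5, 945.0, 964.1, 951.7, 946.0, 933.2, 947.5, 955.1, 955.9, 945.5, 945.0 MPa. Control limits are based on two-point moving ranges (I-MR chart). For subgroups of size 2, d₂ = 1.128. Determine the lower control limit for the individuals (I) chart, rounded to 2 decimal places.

928.12

X̄ = (936.9 + 933.5 + 944.0 + 953.1 + 953.1 + 951.9 + 942.0 + 942.5 + 945.0 + 964.1 + 951.7 + 946.0 + 933.2 + 947.5 + 955.1 + 955.9 + 945.5 + 945.0) / 18 = 947.0000
Moving ranges: 3.4, 10.5, 9.1, 0.0, 1.2, 9.9, 0.5, 2.5, 19.1, 12.4, 5.7, 12.8, 14.3, 7.6, 0.8, 10.4, 0.5; M̄R̄ = 120.7000 / 17 = 7.1000
LCL = X̄ − 3·M̄R̄/d₂ = 947.0000 − 3 × 7.1000 / 1.128 = 928.1170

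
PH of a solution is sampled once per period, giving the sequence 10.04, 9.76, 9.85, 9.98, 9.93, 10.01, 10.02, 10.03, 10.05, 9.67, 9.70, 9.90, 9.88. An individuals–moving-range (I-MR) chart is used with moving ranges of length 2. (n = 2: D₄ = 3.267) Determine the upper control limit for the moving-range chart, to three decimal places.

Moving ranges: 0.28, 0.09, 0.13, 0.05, 0.08, 0.01, 0.01, 0.02, 0.38, 0.03, 0.20, 0.02; M̄R̄ = 1.3000 / 12 = 0.1083
UCL_MR = D₄·M̄R̄ = 3.267 × 0.1083 = 0.3539

0.354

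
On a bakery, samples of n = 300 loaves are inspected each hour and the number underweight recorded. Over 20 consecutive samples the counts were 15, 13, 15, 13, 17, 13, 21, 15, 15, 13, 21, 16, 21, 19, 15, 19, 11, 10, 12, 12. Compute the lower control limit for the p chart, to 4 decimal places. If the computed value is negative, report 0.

p̄ = Σdᵢ / (k·n) = 306 / (20 × 300) = 0.05100
LCL = p̄ − 3·√(p̄(1−p̄)/n) = 0.05100 − 3 × 0.01270 = 0.01290

0.0129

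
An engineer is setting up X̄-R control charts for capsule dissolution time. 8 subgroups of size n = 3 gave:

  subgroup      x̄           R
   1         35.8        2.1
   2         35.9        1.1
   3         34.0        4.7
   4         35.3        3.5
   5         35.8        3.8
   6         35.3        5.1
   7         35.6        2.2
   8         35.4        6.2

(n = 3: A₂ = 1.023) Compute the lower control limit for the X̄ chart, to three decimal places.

31.717

X̄̄ = (35.8 + 35.9 + 34.0 + 35.3 + 35.8 + 35.3 + 35.6 + 35.4) / 8 = 283.1000 / 8 = 35.3875
R̄ = (2.1 + 1.1 + 4.7 + 3.5 + 3.8 + 5.1 + 2.2 + 6.2) / 8 = 28.7000 / 8 = 3.5875
LCL = X̄̄ − A₂·R̄ = 35.3875 − 1.023 × 3.5875 = 31.7175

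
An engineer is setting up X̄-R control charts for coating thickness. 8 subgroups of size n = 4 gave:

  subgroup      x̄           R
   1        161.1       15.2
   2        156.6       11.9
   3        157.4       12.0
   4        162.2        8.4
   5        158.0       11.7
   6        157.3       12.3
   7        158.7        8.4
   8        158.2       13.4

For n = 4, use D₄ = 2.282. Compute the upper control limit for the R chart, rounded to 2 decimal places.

R̄ = (15.2 + 11.9 + 12.0 + 8.4 + 11.7 + 12.3 + 8.4 + 13.4) / 8 = 93.3000 / 8 = 11.6625
UCL_R = D₄·R̄ = 2.282 × 11.6625 = 26.6138

26.61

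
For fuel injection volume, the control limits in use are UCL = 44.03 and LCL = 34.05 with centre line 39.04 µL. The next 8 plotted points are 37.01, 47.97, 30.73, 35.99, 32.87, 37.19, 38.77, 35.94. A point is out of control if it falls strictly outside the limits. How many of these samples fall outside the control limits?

3

Compare each point to [34.05, 44.03]: sample 2 = 47.97 > UCL; sample 3 = 30.73 < LCL; sample 5 = 32.87 < LCL.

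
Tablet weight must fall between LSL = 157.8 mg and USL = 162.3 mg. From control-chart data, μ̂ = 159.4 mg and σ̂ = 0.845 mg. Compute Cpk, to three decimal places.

Cpu = (USL − μ̂) / (3σ̂) = (162.3 − 159.4) / (3 × 0.845) = 1.1440; Cpl = (μ̂ − LSL) / (3σ̂) = (159.4 − 157.8) / (3 × 0.845) = 0.6312; Cpk = min(Cpu, Cpl) = 0.6312

0.631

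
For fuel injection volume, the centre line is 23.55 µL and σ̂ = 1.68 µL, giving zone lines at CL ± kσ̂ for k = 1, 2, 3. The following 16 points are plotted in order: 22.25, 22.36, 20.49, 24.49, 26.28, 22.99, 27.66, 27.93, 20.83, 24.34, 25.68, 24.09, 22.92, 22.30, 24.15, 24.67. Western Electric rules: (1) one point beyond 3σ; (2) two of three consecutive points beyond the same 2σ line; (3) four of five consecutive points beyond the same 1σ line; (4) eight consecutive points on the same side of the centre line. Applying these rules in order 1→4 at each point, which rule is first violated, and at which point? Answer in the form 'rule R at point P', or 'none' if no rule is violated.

rule 2 at point 8

Zone of each point (C = within 1σ̂, B = 1σ̂–2σ̂, A = 2σ̂–3σ̂, * = beyond 3σ̂; sign = side of CL): 1:-C, 2:-C, 3:-B, 4:+C, 5:+B, 6:-C, 7:+A, 8:+A, 9:-B, 10:+C, 11:+B, 12:+C, 13:-C, 14:-C, 15:+C, 16:+C
Rule 2 (two of three consecutive points beyond the same 2σ limit) is satisfied at point 8.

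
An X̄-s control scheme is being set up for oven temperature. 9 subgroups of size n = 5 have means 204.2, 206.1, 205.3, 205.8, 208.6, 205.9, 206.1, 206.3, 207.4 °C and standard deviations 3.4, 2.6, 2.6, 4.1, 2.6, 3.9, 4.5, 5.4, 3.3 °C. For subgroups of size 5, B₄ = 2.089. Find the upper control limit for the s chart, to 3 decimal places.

7.520

s̄ = (3.4 + 2.6 + 2.6 + 4.1 + 2.6 + 3.9 + 4.5 + 5.4 + 3.3) / 9 = 3.6000
UCL_s = B₄·s̄ = 2.089 × 3.6000 = 7.5204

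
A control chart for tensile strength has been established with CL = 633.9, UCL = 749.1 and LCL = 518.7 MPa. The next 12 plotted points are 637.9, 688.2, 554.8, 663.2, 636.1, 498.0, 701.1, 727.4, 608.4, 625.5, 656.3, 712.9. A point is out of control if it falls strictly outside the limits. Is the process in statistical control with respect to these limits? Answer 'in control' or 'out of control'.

Compare each point to [518.7, 749.1]: sample 6 = 498.0 < LCL.

out of control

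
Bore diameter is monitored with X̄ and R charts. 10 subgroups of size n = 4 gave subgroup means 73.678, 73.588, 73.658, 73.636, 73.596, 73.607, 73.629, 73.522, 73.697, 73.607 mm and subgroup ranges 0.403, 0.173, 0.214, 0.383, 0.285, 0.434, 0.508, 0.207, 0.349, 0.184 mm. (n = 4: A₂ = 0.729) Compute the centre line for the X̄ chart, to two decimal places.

73.62

X̄̄ = (73.678 + 73.588 + 73.658 + 73.636 + 73.596 + 73.607 + 73.629 + 73.522 + 73.697 + 73.607) / 10 = 736.2180 / 10 = 73.6218
CL = X̄̄ = 73.6218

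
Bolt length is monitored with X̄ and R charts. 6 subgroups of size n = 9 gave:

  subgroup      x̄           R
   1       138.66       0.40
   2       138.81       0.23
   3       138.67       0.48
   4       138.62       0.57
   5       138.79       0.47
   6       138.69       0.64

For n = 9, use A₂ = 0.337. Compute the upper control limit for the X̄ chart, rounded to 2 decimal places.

X̄̄ = (138.66 + 138.81 + 138.67 + 138.62 + 138.79 + 138.69) / 6 = 832.2400 / 6 = 138.7067
R̄ = (0.40 + 0.23 + 0.48 + 0.57 + 0.47 + 0.64) / 6 = 2.7900 / 6 = 0.4650
UCL = X̄̄ + A₂·R̄ = 138.7067 + 0.337 × 0.4650 = 138.8634

138.86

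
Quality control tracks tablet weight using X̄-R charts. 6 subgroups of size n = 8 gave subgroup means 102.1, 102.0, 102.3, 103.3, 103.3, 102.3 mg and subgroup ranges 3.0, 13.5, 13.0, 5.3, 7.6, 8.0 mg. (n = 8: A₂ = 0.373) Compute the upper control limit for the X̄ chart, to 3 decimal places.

X̄̄ = (102.1 + 102.0 + 102.3 + 103.3 + 103.3 + 102.3) / 6 = 615.3000 / 6 = 102.5500
R̄ = (3.0 + 13.5 + 13.0 + 5.3 + 7.6 + 8.0) / 6 = 50.4000 / 6 = 8.4000
UCL = X̄̄ + A₂·R̄ = 102.5500 + 0.373 × 8.4000 = 105.6832

105.683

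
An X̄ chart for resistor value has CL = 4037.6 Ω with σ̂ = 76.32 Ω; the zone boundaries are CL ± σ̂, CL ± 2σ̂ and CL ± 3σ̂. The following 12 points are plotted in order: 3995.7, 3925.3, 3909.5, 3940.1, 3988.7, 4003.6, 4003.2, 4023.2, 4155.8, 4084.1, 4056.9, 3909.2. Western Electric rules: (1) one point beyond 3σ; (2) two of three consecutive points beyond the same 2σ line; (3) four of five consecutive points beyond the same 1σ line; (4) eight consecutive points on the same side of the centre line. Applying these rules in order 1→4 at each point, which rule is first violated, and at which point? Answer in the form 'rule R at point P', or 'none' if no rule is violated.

Zone of each point (C = within 1σ̂, B = 1σ̂–2σ̂, A = 2σ̂–3σ̂, * = beyond 3σ̂; sign = side of CL): 1:-C, 2:-B, 3:-B, 4:-B, 5:-C, 6:-C, 7:-C, 8:-C, 9:+B, 10:+C, 11:+C, 12:-B
Rule 4 (eight consecutive points on the same side of the centre line) is satisfied at point 8.

rule 4 at point 8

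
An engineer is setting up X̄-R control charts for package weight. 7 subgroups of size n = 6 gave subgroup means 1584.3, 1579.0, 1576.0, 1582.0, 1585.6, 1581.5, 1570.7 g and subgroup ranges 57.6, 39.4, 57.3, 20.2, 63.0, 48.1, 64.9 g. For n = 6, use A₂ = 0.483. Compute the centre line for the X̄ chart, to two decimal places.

1579.87

X̄̄ = (1584.3 + 1579.0 + 1576.0 + 1582.0 + 1585.6 + 1581.5 + 1570.7) / 7 = 11059.1000 / 7 = 1579.8714
CL = X̄̄ = 1579.8714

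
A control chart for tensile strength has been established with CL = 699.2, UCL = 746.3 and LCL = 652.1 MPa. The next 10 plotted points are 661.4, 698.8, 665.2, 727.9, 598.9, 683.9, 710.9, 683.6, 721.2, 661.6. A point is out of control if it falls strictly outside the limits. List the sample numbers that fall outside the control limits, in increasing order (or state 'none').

Compare each point to [652.1, 746.3]: sample 5 = 598.9 < LCL.

5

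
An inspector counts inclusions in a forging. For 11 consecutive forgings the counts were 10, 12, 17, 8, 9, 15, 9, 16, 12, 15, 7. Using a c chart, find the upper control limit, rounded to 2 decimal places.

22.13

c̄ = (10 + 12 + 17 + 8 + 9 + 15 + 9 + 16 + 12 + 15 + 7) / 11 = 130 / 11 = 11.8182
UCL = c̄ + 3√c̄ = 11.8182 + 3 × √11.8182 = 11.8182 + 3 × 3.4378 = 22.1315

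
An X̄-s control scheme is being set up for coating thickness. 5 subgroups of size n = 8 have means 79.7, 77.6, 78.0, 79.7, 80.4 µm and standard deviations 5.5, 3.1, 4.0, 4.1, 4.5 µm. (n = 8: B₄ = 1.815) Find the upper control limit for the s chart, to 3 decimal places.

7.696

s̄ = (5.5 + 3.1 + 4.0 + 4.1 + 4.5) / 5 = 4.2400
UCL_s = B₄·s̄ = 1.815 × 4.2400 = 7.6956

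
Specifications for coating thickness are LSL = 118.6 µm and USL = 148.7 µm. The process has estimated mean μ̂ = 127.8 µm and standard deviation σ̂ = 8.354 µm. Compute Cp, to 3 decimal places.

0.601

Cp = (USL − LSL) / (6σ̂) = (148.7 − 118.6) / (6 × 8.354) = 30.1000 / 50.1240 = 0.6005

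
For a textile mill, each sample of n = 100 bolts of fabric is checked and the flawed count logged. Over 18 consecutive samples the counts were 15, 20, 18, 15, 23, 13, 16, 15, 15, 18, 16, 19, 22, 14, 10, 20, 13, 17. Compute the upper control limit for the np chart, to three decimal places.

p̄ = Σdᵢ / (k·n) = 299 / (18 × 100) = 0.16611
UCL = np̄ + 3·√(np̄(1−p̄)) = 16.6111 + 3 × √(16.6111×0.83389) = 16.6111 + 3 × 3.7218 = 27.7765

27.777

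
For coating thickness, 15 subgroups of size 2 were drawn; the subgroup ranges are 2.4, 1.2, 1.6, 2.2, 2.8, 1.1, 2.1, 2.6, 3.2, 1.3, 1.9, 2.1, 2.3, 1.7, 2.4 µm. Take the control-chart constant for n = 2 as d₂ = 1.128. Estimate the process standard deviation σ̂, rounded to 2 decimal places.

R̄ = (2.4 + 1.2 + 1.6 + 2.2 + 2.8 + 1.1 + 2.1 + 2.6 + 3.2 + 1.3 + 1.9 + 2.1 + 2.3 + 1.7 + 2.4) / 15 = 2.0600
σ̂ = R̄ / d₂ = 2.0600 / 1.128 = 1.8262

1.83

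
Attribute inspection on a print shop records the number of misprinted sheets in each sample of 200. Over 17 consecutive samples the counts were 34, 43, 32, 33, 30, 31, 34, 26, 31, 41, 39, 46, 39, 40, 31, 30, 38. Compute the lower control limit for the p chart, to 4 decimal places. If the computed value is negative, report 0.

p̄ = Σdᵢ / (k·n) = 598 / (17 × 200) = 0.17588
LCL = p̄ − 3·√(p̄(1−p̄)/n) = 0.17588 − 3 × 0.02692 = 0.09512

0.0951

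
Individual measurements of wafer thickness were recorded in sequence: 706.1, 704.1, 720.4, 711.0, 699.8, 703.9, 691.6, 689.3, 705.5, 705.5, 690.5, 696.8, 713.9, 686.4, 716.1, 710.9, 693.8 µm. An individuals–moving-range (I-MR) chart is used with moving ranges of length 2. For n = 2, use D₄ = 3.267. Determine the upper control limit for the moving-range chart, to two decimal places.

Moving ranges: 2.0, 16.3, 9.4, 11.2, 4.1, 12.3, 2.3, 16.2, 0.0, 15.0, 6.3, 17.1, 27.5, 29.7, 5.2, 17.1; M̄R̄ = 191.7000 / 16 = 11.9812
UCL_MR = D₄·M̄R̄ = 3.267 × 11.9812 = 39.1427

39.14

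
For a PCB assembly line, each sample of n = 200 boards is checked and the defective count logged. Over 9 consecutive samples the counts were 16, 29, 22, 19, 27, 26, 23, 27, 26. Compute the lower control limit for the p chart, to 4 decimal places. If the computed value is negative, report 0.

p̄ = Σdᵢ / (k·n) = 215 / (9 × 200) = 0.11944
LCL = p̄ − 3·√(p̄(1−p̄)/n) = 0.11944 − 3 × 0.02293 = 0.05065

0.0506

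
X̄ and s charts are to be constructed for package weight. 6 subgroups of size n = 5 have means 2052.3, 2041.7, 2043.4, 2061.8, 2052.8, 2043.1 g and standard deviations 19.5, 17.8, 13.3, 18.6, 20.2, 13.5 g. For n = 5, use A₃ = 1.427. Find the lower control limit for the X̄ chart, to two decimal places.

2024.71

X̄̄ = (2052.3 + 2041.7 + 2043.4 + 2061.8 + 2052.8 + 2043.1) / 6 = 2049.1833
s̄ = (19.5 + 17.8 + 13.3 + 18.6 + 20.2 + 13.5) / 6 = 17.1500
LCL = X̄̄ − A₃·s̄ = 2049.1833 − 1.427 × 17.1500 = 2024.7103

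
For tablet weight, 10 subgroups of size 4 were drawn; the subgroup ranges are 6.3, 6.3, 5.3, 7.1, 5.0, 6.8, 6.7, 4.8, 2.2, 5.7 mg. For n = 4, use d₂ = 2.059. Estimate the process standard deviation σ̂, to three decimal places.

R̄ = (6.3 + 6.3 + 5.3 + 7.1 + 5.0 + 6.8 + 6.7 + 4.8 + 2.2 + 5.7) / 10 = 5.6200
σ̂ = R̄ / d₂ = 5.6200 / 2.059 = 2.7295

2.729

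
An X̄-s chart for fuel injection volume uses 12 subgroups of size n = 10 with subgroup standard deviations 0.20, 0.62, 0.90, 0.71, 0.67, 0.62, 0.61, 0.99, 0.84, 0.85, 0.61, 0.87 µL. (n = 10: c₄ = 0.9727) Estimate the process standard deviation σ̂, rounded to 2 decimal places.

s̄ = (0.20 + 0.62 + 0.90 + 0.71 + 0.67 + 0.62 + 0.61 + 0.99 + 0.84 + 0.85 + 0.61 + 0.87) / 12 = 0.7075
σ̂ = s̄ / c₄ = 0.7075 / 0.9727 = 0.7274

0.73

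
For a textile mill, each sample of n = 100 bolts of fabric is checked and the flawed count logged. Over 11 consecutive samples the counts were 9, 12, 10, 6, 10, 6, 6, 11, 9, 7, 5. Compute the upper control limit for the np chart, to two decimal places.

p̄ = Σdᵢ / (k·n) = 91 / (11 × 100) = 0.08273
UCL = np̄ + 3·√(np̄(1−p̄)) = 8.2727 + 3 × √(8.2727×0.91727) = 8.2727 + 3 × 2.7547 = 16.5368

16.54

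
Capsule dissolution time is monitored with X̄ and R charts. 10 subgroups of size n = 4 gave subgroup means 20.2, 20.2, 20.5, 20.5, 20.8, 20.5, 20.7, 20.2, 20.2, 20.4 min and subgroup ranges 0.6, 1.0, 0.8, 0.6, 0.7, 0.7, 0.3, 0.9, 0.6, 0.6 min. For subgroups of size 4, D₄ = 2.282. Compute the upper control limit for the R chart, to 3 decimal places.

1.552

R̄ = (0.6 + 1.0 + 0.8 + 0.6 + 0.7 + 0.7 + 0.3 + 0.9 + 0.6 + 0.6) / 10 = 6.8000 / 10 = 0.6800
UCL_R = D₄·R̄ = 2.282 × 0.6800 = 1.5518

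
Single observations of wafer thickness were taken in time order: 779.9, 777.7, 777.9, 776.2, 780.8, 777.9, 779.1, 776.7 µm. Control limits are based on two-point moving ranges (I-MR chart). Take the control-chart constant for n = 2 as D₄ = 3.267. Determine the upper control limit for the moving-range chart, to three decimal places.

7.094

Moving ranges: 2.2, 0.2, 1.7, 4.6, 2.9, 1.2, 2.4; M̄R̄ = 15.2000 / 7 = 2.1714
UCL_MR = D₄·M̄R̄ = 3.267 × 2.1714 = 7.0941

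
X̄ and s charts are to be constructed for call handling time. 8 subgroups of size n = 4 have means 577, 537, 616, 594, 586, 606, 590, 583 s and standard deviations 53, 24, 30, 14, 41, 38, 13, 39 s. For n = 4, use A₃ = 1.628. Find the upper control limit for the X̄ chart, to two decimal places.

637.41

X̄̄ = (577 + 537 + 616 + 594 + 586 + 606 + 590 + 583) / 8 = 586.1250
s̄ = (53 + 24 + 30 + 14 + 41 + 38 + 13 + 39) / 8 = 31.5000
UCL = X̄̄ + A₃·s̄ = 586.1250 + 1.628 × 31.5000 = 637.4070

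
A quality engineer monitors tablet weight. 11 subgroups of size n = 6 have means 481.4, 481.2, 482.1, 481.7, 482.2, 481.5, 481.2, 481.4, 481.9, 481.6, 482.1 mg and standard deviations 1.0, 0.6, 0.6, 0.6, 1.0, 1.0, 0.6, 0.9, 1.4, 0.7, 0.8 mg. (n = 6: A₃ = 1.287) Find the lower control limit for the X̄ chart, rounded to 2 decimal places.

X̄̄ = (481.4 + 481.2 + 482.1 + 481.7 + 482.2 + 481.5 + 481.2 + 481.4 + 481.9 + 481.6 + 482.1) / 11 = 481.6636
s̄ = (1.0 + 0.6 + 0.6 + 0.6 + 1.0 + 1.0 + 0.6 + 0.9 + 1.4 + 0.7 + 0.8) / 11 = 0.8364
LCL = X̄̄ − A₃·s̄ = 481.6636 − 1.287 × 0.8364 = 480.5872

480.59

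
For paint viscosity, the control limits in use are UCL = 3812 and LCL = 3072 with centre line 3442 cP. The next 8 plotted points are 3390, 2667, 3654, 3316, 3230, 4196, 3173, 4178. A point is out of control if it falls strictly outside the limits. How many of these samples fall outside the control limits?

3

Compare each point to [3072, 3812]: sample 2 = 2667 < LCL; sample 6 = 4196 > UCL; sample 8 = 4178 > UCL.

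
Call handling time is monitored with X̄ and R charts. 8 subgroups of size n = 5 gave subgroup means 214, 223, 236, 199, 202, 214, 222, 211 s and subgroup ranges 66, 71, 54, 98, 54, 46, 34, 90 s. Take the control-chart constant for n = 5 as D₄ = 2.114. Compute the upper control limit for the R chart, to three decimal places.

R̄ = (66 + 71 + 54 + 98 + 54 + 46 + 34 + 90) / 8 = 513.0000 / 8 = 64.1250
UCL_R = D₄·R̄ = 2.114 × 64.1250 = 135.5602

135.560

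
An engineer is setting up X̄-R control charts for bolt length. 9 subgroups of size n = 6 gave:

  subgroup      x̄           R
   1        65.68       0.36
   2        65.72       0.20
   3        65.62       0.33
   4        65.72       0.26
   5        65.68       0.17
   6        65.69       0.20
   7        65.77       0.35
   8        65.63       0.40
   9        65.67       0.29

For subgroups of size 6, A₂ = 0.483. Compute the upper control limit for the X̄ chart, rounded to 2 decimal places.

X̄̄ = (65.68 + 65.72 + 65.62 + 65.72 + 65.68 + 65.69 + 65.77 + 65.63 + 65.67) / 9 = 591.1800 / 9 = 65.6867
R̄ = (0.36 + 0.20 + 0.33 + 0.26 + 0.17 + 0.20 + 0.35 + 0.40 + 0.29) / 9 = 2.5600 / 9 = 0.2844
UCL = X̄̄ + A₂·R̄ = 65.6867 + 0.483 × 0.2844 = 65.8241

65.82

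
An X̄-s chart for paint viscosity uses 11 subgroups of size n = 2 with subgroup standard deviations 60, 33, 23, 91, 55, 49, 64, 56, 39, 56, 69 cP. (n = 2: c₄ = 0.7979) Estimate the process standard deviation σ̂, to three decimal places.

67.792

s̄ = (60 + 33 + 23 + 91 + 55 + 49 + 64 + 56 + 39 + 56 + 69) / 11 = 54.0909
σ̂ = s̄ / c₄ = 54.0909 / 0.7979 = 67.7916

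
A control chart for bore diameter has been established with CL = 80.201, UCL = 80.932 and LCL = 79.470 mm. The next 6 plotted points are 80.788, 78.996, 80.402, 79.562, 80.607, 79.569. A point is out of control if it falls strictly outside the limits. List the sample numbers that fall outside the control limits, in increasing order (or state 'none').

Compare each point to [79.470, 80.932]: sample 2 = 78.996 < LCL.

2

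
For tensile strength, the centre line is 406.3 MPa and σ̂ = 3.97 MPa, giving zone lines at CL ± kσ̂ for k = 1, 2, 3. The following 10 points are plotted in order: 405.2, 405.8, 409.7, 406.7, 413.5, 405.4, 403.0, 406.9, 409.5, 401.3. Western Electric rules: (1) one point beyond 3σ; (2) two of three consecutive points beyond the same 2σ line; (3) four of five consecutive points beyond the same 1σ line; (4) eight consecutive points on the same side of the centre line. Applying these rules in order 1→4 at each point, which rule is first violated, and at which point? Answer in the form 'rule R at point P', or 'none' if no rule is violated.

Zone of each point (C = within 1σ̂, B = 1σ̂–2σ̂, A = 2σ̂–3σ̂, * = beyond 3σ̂; sign = side of CL): 1:-C, 2:-C, 3:+C, 4:+C, 5:+B, 6:-C, 7:-C, 8:+C, 9:+C, 10:-B
No rule fires across all 10 points.

none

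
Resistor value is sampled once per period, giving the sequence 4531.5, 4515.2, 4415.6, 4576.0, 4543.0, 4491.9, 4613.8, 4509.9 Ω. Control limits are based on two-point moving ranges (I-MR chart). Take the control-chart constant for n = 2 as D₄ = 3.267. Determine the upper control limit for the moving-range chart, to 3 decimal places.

273.588

Moving ranges: 16.3, 99.6, 160.4, 33.0, 51.1, 121.9, 103.9; M̄R̄ = 586.2000 / 7 = 83.7429
UCL_MR = D₄·M̄R̄ = 3.267 × 83.7429 = 273.5879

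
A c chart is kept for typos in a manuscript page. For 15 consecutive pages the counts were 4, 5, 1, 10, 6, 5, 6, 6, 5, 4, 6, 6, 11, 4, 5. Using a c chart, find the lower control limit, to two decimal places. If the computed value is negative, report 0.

0.00

c̄ = (4 + 5 + 1 + 10 + 6 + 5 + 6 + 6 + 5 + 4 + 6 + 6 + 11 + 4 + 5) / 15 = 84 / 15 = 5.6000
LCL = c̄ − 3√c̄ = 5.6000 − 3 × 2.3664 = -1.4993 → 0 (cannot be negative)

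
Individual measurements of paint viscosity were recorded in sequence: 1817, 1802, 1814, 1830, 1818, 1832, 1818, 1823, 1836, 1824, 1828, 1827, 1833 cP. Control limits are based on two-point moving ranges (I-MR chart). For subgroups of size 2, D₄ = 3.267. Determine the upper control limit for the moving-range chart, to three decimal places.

Moving ranges: 15, 12, 16, 12, 14, 14, 5, 13, 12, 4, 1, 6; M̄R̄ = 124.0000 / 12 = 10.3333
UCL_MR = D₄·M̄R̄ = 3.267 × 10.3333 = 33.7590

33.759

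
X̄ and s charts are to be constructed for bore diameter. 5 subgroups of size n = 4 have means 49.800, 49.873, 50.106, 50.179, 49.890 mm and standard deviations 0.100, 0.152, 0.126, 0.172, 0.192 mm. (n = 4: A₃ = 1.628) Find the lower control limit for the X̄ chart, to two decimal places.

49.73

X̄̄ = (49.800 + 49.873 + 50.106 + 50.179 + 49.890) / 5 = 49.9696
s̄ = (0.100 + 0.152 + 0.126 + 0.172 + 0.192) / 5 = 0.1484
LCL = X̄̄ − A₃·s̄ = 49.9696 − 1.628 × 0.1484 = 49.7280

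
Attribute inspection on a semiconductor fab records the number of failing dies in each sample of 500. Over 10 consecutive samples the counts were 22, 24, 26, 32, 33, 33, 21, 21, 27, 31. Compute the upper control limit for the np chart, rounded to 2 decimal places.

p̄ = Σdᵢ / (k·n) = 270 / (10 × 500) = 0.05400
UCL = np̄ + 3·√(np̄(1−p̄)) = 27.0000 + 3 × √(27.0000×0.94600) = 27.0000 + 3 × 5.0539 = 42.1617

42.16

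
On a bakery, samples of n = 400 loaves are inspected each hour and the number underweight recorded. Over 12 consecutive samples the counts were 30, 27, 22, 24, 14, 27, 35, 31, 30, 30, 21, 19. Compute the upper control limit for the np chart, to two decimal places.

40.58

p̄ = Σdᵢ / (k·n) = 310 / (12 × 400) = 0.06458
UCL = np̄ + 3·√(np̄(1−p̄)) = 25.8333 + 3 × √(25.8333×0.93542) = 25.8333 + 3 × 4.9158 = 40.5807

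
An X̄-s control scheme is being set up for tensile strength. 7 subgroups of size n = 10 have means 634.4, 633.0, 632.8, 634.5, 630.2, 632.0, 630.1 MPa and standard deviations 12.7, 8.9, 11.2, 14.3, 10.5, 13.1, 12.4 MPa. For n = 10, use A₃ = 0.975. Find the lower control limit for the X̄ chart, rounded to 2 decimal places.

620.85

X̄̄ = (634.4 + 633.0 + 632.8 + 634.5 + 630.2 + 632.0 + 630.1) / 7 = 632.4286
s̄ = (12.7 + 8.9 + 11.2 + 14.3 + 10.5 + 13.1 + 12.4) / 7 = 11.8714
LCL = X̄̄ − A₃·s̄ = 632.4286 − 0.975 × 11.8714 = 620.8539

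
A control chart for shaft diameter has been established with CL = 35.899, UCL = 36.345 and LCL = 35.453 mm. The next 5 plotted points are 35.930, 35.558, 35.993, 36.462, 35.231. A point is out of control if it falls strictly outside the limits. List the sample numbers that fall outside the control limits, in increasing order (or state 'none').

Compare each point to [35.453, 36.345]: sample 4 = 36.462 > UCL; sample 5 = 35.231 < LCL.

4, 5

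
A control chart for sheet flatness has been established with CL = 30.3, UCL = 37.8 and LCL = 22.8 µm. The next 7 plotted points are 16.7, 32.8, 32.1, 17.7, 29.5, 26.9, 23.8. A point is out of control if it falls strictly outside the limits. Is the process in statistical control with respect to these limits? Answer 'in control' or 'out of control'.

out of control

Compare each point to [22.8, 37.8]: sample 1 = 16.7 < LCL; sample 4 = 17.7 < LCL.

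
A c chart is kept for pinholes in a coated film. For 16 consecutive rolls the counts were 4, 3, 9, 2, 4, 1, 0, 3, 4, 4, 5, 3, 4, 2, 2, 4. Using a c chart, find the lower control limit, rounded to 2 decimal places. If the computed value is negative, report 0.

c̄ = (4 + 3 + 9 + 2 + 4 + 1 + 0 + 3 + 4 + 4 + 5 + 3 + 4 + 2 + 2 + 4) / 16 = 54 / 16 = 3.3750
LCL = c̄ − 3√c̄ = 3.3750 − 3 × 1.8371 = -2.1364 → 0 (cannot be negative)

0.00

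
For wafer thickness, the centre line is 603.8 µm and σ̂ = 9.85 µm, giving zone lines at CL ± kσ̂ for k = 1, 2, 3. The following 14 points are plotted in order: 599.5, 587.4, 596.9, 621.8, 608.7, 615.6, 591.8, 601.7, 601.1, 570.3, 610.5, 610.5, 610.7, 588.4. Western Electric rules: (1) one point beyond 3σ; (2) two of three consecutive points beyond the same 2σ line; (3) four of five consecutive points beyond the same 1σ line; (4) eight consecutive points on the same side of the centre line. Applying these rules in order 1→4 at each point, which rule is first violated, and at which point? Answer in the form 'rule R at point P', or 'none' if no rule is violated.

rule 1 at point 10

Zone of each point (C = within 1σ̂, B = 1σ̂–2σ̂, A = 2σ̂–3σ̂, * = beyond 3σ̂; sign = side of CL): 1:-C, 2:-B, 3:-C, 4:+B, 5:+C, 6:+B, 7:-B, 8:-C, 9:-C, 10:-*, 11:+C, 12:+C, 13:+C, 14:-B
Rule 1 (one point beyond the 3σ limits) is satisfied at point 10.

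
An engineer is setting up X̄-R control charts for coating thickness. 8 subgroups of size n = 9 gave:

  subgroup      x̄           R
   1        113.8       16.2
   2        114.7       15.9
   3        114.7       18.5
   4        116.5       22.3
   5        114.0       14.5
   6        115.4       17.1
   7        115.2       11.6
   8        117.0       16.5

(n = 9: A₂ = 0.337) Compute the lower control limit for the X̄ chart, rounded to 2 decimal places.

109.58

X̄̄ = (113.8 + 114.7 + 114.7 + 116.5 + 114.0 + 115.4 + 115.2 + 117.0) / 8 = 921.3000 / 8 = 115.1625
R̄ = (16.2 + 15.9 + 18.5 + 22.3 + 14.5 + 17.1 + 11.6 + 16.5) / 8 = 132.6000 / 8 = 16.5750
LCL = X̄̄ − A₂·R̄ = 115.1625 − 0.337 × 16.5750 = 109.5767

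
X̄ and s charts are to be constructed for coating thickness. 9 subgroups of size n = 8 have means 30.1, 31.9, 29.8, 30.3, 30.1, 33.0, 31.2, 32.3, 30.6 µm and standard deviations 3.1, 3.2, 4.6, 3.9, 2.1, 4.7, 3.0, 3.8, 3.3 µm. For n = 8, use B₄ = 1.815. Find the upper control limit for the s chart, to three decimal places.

6.393

s̄ = (3.1 + 3.2 + 4.6 + 3.9 + 2.1 + 4.7 + 3.0 + 3.8 + 3.3) / 9 = 3.5222
UCL_s = B₄·s̄ = 1.815 × 3.5222 = 6.3928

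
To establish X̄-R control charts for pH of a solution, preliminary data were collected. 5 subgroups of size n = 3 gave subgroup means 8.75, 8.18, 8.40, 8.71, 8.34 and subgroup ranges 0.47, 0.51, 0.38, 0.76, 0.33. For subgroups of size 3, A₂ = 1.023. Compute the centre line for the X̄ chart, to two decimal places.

X̄̄ = (8.75 + 8.18 + 8.40 + 8.71 + 8.34) / 5 = 42.3800 / 5 = 8.4760
CL = X̄̄ = 8.4760

8.48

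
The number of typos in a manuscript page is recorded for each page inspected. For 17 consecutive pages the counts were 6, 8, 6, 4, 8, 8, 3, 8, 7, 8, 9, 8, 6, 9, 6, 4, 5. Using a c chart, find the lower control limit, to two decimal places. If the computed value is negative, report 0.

0.00

c̄ = (6 + 8 + 6 + 4 + 8 + 8 + 3 + 8 + 7 + 8 + 9 + 8 + 6 + 9 + 6 + 4 + 5) / 17 = 113 / 17 = 6.6471
LCL = c̄ − 3√c̄ = 6.6471 − 3 × 2.5782 = -1.0875 → 0 (cannot be negative)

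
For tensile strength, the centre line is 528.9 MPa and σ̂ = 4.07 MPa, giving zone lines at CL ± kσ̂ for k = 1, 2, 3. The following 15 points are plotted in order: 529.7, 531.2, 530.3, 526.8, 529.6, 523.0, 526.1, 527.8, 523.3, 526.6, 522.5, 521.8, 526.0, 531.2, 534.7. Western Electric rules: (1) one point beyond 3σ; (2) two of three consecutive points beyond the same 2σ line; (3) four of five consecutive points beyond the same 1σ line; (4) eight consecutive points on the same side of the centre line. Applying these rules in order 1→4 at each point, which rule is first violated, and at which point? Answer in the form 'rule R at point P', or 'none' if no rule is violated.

rule 4 at point 13

Zone of each point (C = within 1σ̂, B = 1σ̂–2σ̂, A = 2σ̂–3σ̂, * = beyond 3σ̂; sign = side of CL): 1:+C, 2:+C, 3:+C, 4:-C, 5:+C, 6:-B, 7:-C, 8:-C, 9:-B, 10:-C, 11:-B, 12:-B, 13:-C, 14:+C, 15:+B
Rule 4 (eight consecutive points on the same side of the centre line) is satisfied at point 13.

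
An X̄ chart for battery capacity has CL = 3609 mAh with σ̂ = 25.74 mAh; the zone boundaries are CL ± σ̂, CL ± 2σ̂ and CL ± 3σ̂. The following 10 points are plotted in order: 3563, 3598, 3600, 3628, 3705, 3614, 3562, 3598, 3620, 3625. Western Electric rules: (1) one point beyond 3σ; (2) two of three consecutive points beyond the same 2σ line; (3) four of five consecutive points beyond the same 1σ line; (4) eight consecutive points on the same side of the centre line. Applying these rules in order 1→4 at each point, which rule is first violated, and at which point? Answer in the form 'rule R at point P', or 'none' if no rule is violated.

rule 1 at point 5

Zone of each point (C = within 1σ̂, B = 1σ̂–2σ̂, A = 2σ̂–3σ̂, * = beyond 3σ̂; sign = side of CL): 1:-B, 2:-C, 3:-C, 4:+C, 5:+*, 6:+C, 7:-B, 8:-C, 9:+C, 10:+C
Rule 1 (one point beyond the 3σ limits) is satisfied at point 5.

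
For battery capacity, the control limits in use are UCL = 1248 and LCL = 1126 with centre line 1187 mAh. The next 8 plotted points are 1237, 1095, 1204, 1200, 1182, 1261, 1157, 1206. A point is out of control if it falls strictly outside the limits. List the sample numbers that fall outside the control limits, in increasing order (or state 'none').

Compare each point to [1126, 1248]: sample 2 = 1095 < LCL; sample 6 = 1261 > UCL.

2, 6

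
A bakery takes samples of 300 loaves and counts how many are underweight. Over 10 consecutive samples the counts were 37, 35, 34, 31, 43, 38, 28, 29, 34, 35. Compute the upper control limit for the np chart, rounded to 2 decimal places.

50.96

p̄ = Σdᵢ / (k·n) = 344 / (10 × 300) = 0.11467
UCL = np̄ + 3·√(np̄(1−p̄)) = 34.4000 + 3 × √(34.4000×0.88533) = 34.4000 + 3 × 5.5186 = 50.9559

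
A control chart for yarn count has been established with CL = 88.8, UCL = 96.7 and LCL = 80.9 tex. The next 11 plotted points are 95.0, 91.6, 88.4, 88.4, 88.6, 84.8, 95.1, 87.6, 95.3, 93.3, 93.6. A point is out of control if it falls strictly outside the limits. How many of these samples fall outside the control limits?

All 11 points lie within [80.9, 96.7].

0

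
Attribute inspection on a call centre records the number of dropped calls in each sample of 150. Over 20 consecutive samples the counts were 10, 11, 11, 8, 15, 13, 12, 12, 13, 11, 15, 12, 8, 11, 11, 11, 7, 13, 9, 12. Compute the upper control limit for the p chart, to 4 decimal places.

0.1395

p̄ = Σdᵢ / (k·n) = 225 / (20 × 150) = 0.07500
UCL = p̄ + 3·√(p̄(1−p̄)/n) = 0.07500 + 3 × √(0.07500×0.92500/150) = 0.07500 + 3 × 0.02151 = 0.13952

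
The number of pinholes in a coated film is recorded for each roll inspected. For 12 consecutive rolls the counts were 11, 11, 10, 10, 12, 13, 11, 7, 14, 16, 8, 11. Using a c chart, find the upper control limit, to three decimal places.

c̄ = (11 + 11 + 10 + 10 + 12 + 13 + 11 + 7 + 14 + 16 + 8 + 11) / 12 = 134 / 12 = 11.1667
UCL = c̄ + 3√c̄ = 11.1667 + 3 × √11.1667 = 11.1667 + 3 × 3.3417 = 21.1916

21.192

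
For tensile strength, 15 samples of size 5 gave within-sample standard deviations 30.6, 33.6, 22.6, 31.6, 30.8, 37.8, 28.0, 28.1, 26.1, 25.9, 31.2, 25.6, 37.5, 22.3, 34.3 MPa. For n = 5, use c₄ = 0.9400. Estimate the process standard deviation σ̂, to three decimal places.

31.631

s̄ = (30.6 + 33.6 + 22.6 + 31.6 + 30.8 + 37.8 + 28.0 + 28.1 + 26.1 + 25.9 + 31.2 + 25.6 + 37.5 + 22.3 + 34.3) / 15 = 29.7333
σ̂ = s̄ / c₄ = 29.7333 / 0.9400 = 31.6312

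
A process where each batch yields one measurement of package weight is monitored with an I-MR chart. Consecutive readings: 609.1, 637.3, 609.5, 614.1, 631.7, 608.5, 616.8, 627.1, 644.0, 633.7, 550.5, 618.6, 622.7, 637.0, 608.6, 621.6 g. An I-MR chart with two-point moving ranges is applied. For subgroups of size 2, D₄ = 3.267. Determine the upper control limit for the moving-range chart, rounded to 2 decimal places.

78.04

Moving ranges: 28.2, 27.8, 4.6, 17.6, 23.2, 8.3, 10.3, 16.9, 10.3, 83.2, 68.1, 4.1, 14.3, 28.4, 13.0; M̄R̄ = 358.3000 / 15 = 23.8867
UCL_MR = D₄·M̄R̄ = 3.267 × 23.8867 = 78.0377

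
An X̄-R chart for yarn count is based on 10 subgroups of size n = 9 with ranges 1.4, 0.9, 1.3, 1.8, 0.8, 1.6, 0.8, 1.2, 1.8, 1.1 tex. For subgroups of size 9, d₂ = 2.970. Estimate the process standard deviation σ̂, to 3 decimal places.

0.428

R̄ = (1.4 + 0.9 + 1.3 + 1.8 + 0.8 + 1.6 + 0.8 + 1.2 + 1.8 + 1.1) / 10 = 1.2700
σ̂ = R̄ / d₂ = 1.2700 / 2.970 = 0.4276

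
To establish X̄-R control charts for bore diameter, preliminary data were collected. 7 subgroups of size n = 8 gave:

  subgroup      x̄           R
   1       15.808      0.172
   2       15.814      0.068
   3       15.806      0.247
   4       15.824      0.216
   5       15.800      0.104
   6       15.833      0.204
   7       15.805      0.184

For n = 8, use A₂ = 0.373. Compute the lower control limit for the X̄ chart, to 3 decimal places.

15.749

X̄̄ = (15.808 + 15.814 + 15.806 + 15.824 + 15.800 + 15.833 + 15.805) / 7 = 110.6900 / 7 = 15.8129
R̄ = (0.172 + 0.068 + 0.247 + 0.216 + 0.104 + 0.204 + 0.184) / 7 = 1.1950 / 7 = 0.1707
LCL = X̄̄ − A₂·R̄ = 15.8129 − 0.373 × 0.1707 = 15.7492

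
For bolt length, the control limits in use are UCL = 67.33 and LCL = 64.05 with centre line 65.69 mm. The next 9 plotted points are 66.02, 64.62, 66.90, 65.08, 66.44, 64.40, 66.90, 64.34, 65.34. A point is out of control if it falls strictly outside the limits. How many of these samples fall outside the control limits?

All 9 points lie within [64.05, 67.33].

0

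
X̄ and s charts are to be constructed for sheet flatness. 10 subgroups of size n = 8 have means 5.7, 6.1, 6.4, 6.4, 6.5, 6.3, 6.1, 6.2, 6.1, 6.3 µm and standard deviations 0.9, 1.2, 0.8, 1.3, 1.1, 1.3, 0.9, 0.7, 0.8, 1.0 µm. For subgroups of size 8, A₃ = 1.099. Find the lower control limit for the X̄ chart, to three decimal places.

5.111

X̄̄ = (5.7 + 6.1 + 6.4 + 6.4 + 6.5 + 6.3 + 6.1 + 6.2 + 6.1 + 6.3) / 10 = 6.2100
s̄ = (0.9 + 1.2 + 0.8 + 1.3 + 1.1 + 1.3 + 0.9 + 0.7 + 0.8 + 1.0) / 10 = 1.0000
LCL = X̄̄ − A₃·s̄ = 6.2100 − 1.099 × 1.0000 = 5.1110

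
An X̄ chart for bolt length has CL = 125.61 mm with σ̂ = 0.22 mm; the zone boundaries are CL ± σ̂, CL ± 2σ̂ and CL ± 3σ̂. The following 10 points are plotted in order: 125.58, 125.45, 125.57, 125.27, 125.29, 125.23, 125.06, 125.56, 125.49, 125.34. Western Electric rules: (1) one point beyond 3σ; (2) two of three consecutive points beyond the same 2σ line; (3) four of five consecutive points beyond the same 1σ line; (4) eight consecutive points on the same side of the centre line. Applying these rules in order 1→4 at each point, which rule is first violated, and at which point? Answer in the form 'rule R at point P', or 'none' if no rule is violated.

Zone of each point (C = within 1σ̂, B = 1σ̂–2σ̂, A = 2σ̂–3σ̂, * = beyond 3σ̂; sign = side of CL): 1:-C, 2:-C, 3:-C, 4:-B, 5:-B, 6:-B, 7:-A, 8:-C, 9:-C, 10:-B
Rule 3 (four of five consecutive points beyond the same 1σ limit) is satisfied at point 7.

rule 3 at point 7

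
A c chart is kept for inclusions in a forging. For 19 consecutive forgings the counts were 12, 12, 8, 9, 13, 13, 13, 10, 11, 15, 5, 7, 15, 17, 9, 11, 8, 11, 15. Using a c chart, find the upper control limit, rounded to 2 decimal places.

c̄ = (12 + 12 + 8 + 9 + 13 + 13 + 13 + 10 + 11 + 15 + 5 + 7 + 15 + 17 + 9 + 11 + 8 + 11 + 15) / 19 = 214 / 19 = 11.2632
UCL = c̄ + 3√c̄ = 11.2632 + 3 × √11.2632 = 11.2632 + 3 × 3.3561 = 21.3313

21.33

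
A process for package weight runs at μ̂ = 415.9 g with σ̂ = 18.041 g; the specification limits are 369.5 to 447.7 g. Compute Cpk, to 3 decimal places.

Cpu = (USL − μ̂) / (3σ̂) = (447.7 − 415.9) / (3 × 18.041) = 0.5876; Cpl = (μ̂ − LSL) / (3σ̂) = (415.9 − 369.5) / (3 × 18.041) = 0.8573; Cpk = min(Cpu, Cpl) = 0.5876

0.588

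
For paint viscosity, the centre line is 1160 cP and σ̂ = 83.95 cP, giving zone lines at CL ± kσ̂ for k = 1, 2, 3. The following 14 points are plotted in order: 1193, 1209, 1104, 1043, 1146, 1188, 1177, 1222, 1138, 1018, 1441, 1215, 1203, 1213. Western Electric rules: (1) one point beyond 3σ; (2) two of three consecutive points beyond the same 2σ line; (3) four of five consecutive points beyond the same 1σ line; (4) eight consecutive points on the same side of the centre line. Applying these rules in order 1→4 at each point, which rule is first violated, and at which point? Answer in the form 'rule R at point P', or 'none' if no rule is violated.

rule 1 at point 11

Zone of each point (C = within 1σ̂, B = 1σ̂–2σ̂, A = 2σ̂–3σ̂, * = beyond 3σ̂; sign = side of CL): 1:+C, 2:+C, 3:-C, 4:-B, 5:-C, 6:+C, 7:+C, 8:+C, 9:-C, 10:-B, 11:+*, 12:+C, 13:+C, 14:+C
Rule 1 (one point beyond the 3σ limits) is satisfied at point 11.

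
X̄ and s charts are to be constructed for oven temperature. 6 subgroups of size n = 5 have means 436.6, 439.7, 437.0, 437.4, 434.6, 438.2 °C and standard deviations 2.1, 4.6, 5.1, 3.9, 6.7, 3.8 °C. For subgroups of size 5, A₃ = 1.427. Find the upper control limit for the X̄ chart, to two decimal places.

443.48

X̄̄ = (436.6 + 439.7 + 437.0 + 437.4 + 434.6 + 438.2) / 6 = 437.2500
s̄ = (2.1 + 4.6 + 5.1 + 3.9 + 6.7 + 3.8) / 6 = 4.3667
UCL = X̄̄ + A₃·s̄ = 437.2500 + 1.427 × 4.3667 = 443.4812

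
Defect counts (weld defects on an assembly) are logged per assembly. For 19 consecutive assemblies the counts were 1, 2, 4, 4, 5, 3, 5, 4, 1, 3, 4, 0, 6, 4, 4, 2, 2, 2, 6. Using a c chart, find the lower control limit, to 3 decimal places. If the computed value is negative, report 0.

0.000

c̄ = (1 + 2 + 4 + 4 + 5 + 3 + 5 + 4 + 1 + 3 + 4 + 0 + 6 + 4 + 4 + 2 + 2 + 2 + 6) / 19 = 62 / 19 = 3.2632
LCL = c̄ − 3√c̄ = 3.2632 − 3 × 1.8064 = -2.1561 → 0 (cannot be negative)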